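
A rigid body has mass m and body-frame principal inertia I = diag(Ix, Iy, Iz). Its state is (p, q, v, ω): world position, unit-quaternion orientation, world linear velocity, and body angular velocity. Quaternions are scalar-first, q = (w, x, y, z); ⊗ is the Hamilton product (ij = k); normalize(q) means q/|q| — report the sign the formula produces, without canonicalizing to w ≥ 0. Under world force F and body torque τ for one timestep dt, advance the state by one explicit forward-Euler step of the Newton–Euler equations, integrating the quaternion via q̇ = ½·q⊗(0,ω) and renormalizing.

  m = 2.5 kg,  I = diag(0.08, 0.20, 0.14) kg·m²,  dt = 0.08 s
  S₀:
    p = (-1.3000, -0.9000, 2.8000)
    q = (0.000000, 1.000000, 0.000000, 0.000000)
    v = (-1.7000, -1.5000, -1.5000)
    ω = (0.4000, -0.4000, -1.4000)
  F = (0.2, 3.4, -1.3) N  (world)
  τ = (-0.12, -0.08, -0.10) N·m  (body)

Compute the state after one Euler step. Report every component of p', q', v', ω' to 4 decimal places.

p' = (-1.4360, -1.0200, 2.6800)
q' = (-0.0160, 0.9982, 0.0559, -0.0160)
v' = (-1.6936, -1.3912, -1.5416)
ω' = (0.3136, -0.4454, -1.4462)

linear accel F/m = (0.0800, 1.3600, -0.5200)
new position p' = (-1.4360, -1.0200, 2.6800)
v' = v + a·dt = (-1.6936, -1.3912, -1.5416)
gyro term ω×Iω = (-0.0336, 0.0336, -0.0192)
(τ − ω×Iω)/I = (-1.0800, -0.5680, -0.5771)
new body rate ω' = (0.3136, -0.4454, -1.4462)
Hamilton product q⊗(0,ω) = (-0.4000000, 0.0000000, 1.4000000, -0.4000000)
updated quaternion q' = (-0.0160, 0.9982, 0.0559, -0.0160)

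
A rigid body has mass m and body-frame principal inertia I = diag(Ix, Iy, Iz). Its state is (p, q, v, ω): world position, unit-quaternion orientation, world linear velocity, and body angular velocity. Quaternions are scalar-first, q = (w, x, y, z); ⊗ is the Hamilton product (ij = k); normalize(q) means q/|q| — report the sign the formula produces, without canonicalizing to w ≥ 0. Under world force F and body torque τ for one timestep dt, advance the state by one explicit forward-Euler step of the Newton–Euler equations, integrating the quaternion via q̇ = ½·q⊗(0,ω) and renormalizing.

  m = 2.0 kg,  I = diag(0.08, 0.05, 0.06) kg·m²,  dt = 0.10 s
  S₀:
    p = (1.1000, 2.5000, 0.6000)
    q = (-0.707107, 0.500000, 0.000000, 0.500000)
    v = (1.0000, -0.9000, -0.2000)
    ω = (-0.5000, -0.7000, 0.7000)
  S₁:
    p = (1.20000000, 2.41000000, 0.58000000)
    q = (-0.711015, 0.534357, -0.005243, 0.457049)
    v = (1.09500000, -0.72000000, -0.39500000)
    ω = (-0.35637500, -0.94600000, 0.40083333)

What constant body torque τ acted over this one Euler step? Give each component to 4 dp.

rate change Δω = (0.14362500, -0.24600000, -0.29916667)
τ = I·(Δω/dt) + ω₀×(Iω₀) = (0.1100, -0.1300, -0.1900)

τ = (0.1100, -0.1300, -0.1900)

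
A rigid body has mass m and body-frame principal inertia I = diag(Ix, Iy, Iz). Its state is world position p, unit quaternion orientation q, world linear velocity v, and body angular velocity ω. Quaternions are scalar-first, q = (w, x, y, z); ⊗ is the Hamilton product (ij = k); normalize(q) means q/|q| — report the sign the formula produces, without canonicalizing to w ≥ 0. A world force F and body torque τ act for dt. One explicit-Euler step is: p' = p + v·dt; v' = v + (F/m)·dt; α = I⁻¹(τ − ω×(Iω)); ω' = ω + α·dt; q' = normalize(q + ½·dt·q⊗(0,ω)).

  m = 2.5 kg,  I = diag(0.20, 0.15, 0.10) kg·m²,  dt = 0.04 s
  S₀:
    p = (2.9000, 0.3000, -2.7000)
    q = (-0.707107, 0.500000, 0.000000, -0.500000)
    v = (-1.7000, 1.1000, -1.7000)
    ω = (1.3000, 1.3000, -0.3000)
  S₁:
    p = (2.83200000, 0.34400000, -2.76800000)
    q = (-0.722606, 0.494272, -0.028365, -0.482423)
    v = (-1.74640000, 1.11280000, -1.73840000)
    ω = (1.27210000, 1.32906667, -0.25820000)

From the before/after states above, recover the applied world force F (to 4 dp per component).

v₁ − v₀ = (-0.04640000, 0.01280000, -0.03840000)
m·(v₁−v₀)/dt = (-2.9000, 0.8000, -2.4000)

F = (-2.9000, 0.8000, -2.4000)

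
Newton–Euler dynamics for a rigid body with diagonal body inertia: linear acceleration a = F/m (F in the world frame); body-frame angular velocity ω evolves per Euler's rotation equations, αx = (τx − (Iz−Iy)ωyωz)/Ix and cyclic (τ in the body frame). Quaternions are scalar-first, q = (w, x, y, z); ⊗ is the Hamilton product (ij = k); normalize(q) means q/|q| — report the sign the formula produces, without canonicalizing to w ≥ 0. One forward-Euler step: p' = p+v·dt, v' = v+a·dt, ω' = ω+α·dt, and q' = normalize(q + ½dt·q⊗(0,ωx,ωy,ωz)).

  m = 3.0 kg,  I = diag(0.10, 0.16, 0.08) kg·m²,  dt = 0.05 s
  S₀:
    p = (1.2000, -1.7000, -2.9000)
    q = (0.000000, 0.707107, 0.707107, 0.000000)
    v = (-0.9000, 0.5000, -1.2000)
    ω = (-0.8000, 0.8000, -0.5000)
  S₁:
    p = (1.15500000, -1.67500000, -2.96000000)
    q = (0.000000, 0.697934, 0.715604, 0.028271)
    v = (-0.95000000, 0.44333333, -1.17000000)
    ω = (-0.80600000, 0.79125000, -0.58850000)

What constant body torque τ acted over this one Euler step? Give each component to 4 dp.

rate change Δω = (-0.00600000, -0.00875000, -0.08850000)
I·α + gyro = (0.0200, -0.0200, -0.1800)

τ = (0.0200, -0.0200, -0.1800)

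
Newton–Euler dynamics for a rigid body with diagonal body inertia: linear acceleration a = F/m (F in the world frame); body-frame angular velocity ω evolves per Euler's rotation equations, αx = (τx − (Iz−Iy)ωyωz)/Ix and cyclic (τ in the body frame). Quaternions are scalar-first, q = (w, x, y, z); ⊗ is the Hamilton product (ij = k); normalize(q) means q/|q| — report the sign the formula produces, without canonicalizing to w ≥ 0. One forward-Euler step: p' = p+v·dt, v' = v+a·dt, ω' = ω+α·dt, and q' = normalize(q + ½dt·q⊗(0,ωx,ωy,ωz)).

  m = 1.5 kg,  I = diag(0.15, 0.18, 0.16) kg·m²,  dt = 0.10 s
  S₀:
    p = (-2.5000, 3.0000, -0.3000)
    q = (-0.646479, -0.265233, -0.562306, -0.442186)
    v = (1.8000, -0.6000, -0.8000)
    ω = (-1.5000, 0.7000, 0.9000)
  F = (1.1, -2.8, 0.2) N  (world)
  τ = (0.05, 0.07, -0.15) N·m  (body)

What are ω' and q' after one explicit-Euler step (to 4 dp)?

gyro term ω×Iω = (-0.0126, 0.0135, -0.0315)
angular accel α = (0.4173, 0.3139, -0.7406)
new body rate ω' = (-1.4583, 0.7314, 0.8259)
2q̇ = q⊗(0,ω) = (0.3937321, 0.7731733, 0.4494534, -1.6109532)
q' = normalize(q + ½dt·q⊗(0,ω)) = (-0.6240, -0.2256, -0.5375, -0.5204)

ω' = (-1.4583, 0.7314, 0.8259)
q' = (-0.6240, -0.2256, -0.5375, -0.5204)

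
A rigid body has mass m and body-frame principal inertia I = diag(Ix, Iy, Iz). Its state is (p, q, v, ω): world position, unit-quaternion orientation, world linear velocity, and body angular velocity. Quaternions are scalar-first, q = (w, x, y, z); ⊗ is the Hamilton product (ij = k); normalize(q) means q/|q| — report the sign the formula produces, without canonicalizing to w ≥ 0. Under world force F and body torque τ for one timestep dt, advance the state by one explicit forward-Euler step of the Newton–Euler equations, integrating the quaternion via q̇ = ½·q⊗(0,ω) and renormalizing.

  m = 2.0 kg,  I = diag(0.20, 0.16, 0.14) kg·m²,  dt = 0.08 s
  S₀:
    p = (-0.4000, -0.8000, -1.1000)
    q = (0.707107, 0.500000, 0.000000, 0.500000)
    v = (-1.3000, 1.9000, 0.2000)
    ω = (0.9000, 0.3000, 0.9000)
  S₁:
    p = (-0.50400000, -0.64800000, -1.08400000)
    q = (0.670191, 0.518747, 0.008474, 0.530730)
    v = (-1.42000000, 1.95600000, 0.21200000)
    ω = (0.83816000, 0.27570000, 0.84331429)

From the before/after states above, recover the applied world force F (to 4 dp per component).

F = (-3.0000, 1.4000, 0.3000)

velocity change Δv = (-0.12000000, 0.05600000, 0.01200000)
F = m·Δv/dt = (-3.0000, 1.4000, 0.3000)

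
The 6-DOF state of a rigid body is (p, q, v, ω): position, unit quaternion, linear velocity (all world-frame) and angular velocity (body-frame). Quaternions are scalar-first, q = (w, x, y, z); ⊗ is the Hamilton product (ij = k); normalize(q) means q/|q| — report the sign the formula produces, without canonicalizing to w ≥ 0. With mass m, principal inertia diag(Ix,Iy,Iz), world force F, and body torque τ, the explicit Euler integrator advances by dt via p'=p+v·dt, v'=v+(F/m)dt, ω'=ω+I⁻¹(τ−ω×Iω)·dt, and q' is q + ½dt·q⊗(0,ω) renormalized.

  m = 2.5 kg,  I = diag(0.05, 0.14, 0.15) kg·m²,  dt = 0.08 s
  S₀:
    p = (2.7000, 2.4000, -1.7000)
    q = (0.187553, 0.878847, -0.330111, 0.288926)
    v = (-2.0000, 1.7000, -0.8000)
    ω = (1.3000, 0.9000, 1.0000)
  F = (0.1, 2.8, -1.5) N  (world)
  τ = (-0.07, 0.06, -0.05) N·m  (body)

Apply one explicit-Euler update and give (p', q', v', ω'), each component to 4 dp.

p' = (2.5400, 2.5360, -1.7640)
q' = (0.1418, 0.8626, -0.3425, 0.3443)
v' = (-1.9968, 1.7896, -0.8480)
ω' = (1.1736, 1.0086, 0.9172)

gyro term ω×Iω = (0.0090, -0.1300, 0.1053)
angular accel α = (-1.5800, 1.3571, -1.0353)
new body rate ω' = (1.1736, 1.0086, 0.9172)
2q̇ = q⊗(0,ω) = (-1.1343272, -0.3463255, -0.3344455, 1.4076596)
q + ½dt·q⊗(0,ω), renormalized = (0.1418, 0.8626, -0.3425, 0.3443)
p + v·dt = (2.5400, 2.5360, -1.7640)
v + (F/m)dt = (-1.9968, 1.7896, -0.8480)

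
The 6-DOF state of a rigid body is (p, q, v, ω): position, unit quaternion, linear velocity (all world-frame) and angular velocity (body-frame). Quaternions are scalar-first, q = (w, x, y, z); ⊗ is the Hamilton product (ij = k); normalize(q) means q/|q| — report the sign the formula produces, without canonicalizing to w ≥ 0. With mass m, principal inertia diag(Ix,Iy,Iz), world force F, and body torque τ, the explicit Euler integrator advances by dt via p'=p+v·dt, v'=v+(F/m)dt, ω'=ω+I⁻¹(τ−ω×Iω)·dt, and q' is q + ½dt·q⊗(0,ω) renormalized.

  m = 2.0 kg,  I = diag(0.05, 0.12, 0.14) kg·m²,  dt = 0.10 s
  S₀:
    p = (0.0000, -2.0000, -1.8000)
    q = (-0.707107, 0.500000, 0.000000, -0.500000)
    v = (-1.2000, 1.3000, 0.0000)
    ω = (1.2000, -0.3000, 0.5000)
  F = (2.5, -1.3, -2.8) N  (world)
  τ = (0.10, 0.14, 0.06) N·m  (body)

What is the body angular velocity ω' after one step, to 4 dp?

ω' = (1.4060, -0.1383, 0.5609)

gyro term ω×Iω = (-0.0030, -0.0540, -0.0252)
(τ − ω×Iω)/I = (2.0600, 1.6167, 0.6086)
ω' = ω + α·dt = (1.4060, -0.1383, 0.5609)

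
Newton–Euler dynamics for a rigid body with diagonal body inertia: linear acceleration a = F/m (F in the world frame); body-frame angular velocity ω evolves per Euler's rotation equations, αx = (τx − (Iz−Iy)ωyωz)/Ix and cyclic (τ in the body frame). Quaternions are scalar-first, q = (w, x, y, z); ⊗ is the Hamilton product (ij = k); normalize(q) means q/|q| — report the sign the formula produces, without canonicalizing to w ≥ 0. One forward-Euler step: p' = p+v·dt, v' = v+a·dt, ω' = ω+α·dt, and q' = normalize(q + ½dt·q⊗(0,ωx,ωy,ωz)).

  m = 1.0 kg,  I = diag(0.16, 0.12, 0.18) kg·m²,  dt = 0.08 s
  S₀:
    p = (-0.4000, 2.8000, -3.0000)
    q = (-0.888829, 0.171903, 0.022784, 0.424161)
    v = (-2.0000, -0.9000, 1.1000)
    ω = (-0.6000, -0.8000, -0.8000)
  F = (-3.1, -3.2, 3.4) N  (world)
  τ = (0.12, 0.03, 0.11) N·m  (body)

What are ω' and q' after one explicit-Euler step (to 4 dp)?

ω' = (-0.5592, -0.7736, -0.7426)
q' = (-0.8693, 0.2058, 0.0465, 0.4471)

(τ − ω×Iω)/I = (0.5100, 0.3300, 0.7178)
ω + α·dt = (-0.5592, -0.7736, -0.7426)
2q̇ = q⊗(0,ω) = (0.4606978, 0.8543990, 0.5940890, 0.5872112)
q + ½dt·q⊗(0,ω), renormalized = (-0.8693, 0.2058, 0.0465, 0.4471)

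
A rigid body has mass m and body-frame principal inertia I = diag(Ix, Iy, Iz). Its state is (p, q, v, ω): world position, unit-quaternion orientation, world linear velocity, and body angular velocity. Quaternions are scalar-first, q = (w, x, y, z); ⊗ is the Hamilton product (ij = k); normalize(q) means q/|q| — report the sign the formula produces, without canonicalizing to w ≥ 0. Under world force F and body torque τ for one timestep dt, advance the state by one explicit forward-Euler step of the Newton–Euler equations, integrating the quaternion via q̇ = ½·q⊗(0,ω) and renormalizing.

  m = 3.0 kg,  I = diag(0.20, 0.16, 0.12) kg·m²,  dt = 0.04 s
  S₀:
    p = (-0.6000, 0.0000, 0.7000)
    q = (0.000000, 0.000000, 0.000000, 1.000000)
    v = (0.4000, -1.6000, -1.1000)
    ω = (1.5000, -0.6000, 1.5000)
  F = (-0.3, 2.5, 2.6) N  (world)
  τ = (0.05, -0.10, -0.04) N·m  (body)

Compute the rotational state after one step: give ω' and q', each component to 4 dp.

angular accel α = (0.0700, -1.7500, -0.6333)
ω + α·dt = (1.5028, -0.6700, 1.4747)
q⊗(0,ω) = (-1.5000000, 0.6000000, 1.5000000, 0.0000000)
q' = normalize(q + ½dt·q⊗(0,ω)) = (-0.0300, 0.0120, 0.0300, 0.9990)

ω' = (1.5028, -0.6700, 1.4747)
q' = (-0.0300, 0.0120, 0.0300, 0.9990)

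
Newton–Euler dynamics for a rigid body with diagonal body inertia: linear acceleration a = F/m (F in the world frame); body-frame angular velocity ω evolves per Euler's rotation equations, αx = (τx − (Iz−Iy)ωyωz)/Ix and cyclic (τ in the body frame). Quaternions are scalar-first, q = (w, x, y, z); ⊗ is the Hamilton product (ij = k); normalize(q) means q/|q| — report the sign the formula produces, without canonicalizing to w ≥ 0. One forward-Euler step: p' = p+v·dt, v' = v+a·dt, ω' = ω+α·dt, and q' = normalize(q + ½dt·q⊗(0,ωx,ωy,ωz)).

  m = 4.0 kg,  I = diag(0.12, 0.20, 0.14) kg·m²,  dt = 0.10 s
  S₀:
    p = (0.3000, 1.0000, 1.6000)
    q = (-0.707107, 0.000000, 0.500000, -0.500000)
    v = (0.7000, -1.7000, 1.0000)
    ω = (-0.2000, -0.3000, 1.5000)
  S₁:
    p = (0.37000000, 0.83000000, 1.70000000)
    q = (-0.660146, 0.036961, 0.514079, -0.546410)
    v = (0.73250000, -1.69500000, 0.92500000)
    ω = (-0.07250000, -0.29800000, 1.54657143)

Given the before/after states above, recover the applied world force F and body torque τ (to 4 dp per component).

v₁ − v₀ = (0.03250000, 0.00500000, -0.07500000)
m·(v₁−v₀)/dt = (1.3000, 0.2000, -3.0000)
Δω = ω₁−ω₀ = (0.12750000, 0.00200000, 0.04657143)
applied torque τ = (0.1800, 0.0100, 0.0700)

F = (1.3000, 0.2000, -3.0000)
τ = (0.1800, 0.0100, 0.0700)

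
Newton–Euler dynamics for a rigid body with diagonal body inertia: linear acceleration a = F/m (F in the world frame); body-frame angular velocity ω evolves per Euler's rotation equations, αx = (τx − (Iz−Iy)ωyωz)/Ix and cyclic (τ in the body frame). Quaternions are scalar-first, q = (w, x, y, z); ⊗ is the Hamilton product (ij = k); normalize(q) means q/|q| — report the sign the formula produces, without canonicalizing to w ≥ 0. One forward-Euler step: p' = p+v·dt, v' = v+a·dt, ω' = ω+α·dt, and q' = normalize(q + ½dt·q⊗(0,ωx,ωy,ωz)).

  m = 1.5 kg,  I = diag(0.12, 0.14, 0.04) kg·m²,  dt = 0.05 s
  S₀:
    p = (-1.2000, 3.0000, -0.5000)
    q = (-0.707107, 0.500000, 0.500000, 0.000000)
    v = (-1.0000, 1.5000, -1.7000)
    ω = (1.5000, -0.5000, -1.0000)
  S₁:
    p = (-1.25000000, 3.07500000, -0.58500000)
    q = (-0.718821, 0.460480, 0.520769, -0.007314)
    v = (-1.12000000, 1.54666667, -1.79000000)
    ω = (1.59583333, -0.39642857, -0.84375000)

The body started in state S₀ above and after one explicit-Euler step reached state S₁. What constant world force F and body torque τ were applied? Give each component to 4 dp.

F = (-3.6000, 1.4000, -2.7000)
τ = (0.1800, 0.1700, 0.1100)

Δω = ω₁−ω₀ = (0.09583333, 0.10357143, 0.15625000)
gyro term ω₀×Iω₀ = (-0.0500, -0.1200, -0.0150)
τ = I·(Δω/dt) + ω₀×(Iω₀) = (0.1800, 0.1700, 0.1100)
velocity change Δv = (-0.12000000, 0.04666667, -0.09000000)
m·(v₁−v₀)/dt = (-3.6000, 1.4000, -2.7000)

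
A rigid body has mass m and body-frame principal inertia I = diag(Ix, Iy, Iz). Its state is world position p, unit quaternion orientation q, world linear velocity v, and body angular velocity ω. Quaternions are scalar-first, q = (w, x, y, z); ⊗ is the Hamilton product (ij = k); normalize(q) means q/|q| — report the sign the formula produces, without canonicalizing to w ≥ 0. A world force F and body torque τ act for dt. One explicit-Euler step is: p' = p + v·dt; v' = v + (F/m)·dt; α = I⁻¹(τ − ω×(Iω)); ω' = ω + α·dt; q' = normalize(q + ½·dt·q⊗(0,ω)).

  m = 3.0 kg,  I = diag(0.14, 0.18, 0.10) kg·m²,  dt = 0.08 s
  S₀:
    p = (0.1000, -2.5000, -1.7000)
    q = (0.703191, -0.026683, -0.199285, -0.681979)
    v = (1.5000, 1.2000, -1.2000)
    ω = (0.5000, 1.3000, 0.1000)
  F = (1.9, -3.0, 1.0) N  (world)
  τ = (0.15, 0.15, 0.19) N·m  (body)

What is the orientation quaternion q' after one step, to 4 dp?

q' = (0.7157, 0.0220, -0.1760, -0.6755)

q⊗(0,ω) = (0.3406099, 1.2182397, 0.5758271, 0.1352737)
q + ½dt·q⊗(0,ω), renormalized = (0.7157, 0.0220, -0.1760, -0.6755)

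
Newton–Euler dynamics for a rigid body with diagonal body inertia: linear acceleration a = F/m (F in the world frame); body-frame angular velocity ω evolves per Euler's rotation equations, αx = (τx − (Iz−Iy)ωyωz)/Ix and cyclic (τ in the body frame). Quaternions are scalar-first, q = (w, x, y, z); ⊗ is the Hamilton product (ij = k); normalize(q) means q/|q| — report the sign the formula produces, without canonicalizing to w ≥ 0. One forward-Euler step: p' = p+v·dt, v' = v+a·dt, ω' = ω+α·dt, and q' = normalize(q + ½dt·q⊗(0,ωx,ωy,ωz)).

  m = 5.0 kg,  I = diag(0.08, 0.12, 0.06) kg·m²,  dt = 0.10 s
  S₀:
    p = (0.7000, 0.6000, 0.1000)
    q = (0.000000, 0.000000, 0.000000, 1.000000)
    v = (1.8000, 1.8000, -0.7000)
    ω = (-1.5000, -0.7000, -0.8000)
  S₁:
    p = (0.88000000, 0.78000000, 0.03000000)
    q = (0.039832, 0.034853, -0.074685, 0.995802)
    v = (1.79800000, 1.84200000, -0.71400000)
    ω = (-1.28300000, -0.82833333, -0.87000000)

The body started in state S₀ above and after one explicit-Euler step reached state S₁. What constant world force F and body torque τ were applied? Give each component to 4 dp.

velocity change Δv = (-0.00200000, 0.04200000, -0.01400000)
F = m·Δv/dt = (-0.1000, 2.1000, -0.7000)
ω₁ − ω₀ = (0.21700000, -0.12833333, -0.07000000)
gyro term ω₀×Iω₀ = (-0.0336, 0.0240, 0.0420)
applied torque τ = (0.1400, -0.1300, 0.0000)

F = (-0.1000, 2.1000, -0.7000)
τ = (0.1400, -0.1300, 0.0000)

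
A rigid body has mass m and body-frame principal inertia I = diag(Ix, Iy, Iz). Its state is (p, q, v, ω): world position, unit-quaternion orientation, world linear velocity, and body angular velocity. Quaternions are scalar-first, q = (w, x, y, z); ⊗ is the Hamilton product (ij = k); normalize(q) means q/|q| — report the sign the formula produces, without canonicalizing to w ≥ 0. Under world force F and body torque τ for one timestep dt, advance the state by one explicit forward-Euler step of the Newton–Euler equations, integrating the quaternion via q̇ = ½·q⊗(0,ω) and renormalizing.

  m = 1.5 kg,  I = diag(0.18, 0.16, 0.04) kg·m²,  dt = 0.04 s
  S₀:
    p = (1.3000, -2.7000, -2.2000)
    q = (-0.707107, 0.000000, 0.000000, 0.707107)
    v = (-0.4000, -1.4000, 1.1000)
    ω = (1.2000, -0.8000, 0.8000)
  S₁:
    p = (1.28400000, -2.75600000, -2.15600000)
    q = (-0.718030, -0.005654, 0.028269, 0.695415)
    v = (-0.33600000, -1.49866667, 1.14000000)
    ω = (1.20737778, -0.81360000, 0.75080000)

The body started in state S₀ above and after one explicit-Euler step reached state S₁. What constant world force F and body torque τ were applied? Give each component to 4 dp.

F = (2.4000, -3.7000, 1.5000)
τ = (0.1100, 0.0800, -0.0300)

ω₁ − ω₀ = (0.00737778, -0.01360000, -0.04920000)
I·α + gyro = (0.1100, 0.0800, -0.0300)
v₁ − v₀ = (0.06400000, -0.09866667, 0.04000000)
applied force F = (2.4000, -3.7000, 1.5000)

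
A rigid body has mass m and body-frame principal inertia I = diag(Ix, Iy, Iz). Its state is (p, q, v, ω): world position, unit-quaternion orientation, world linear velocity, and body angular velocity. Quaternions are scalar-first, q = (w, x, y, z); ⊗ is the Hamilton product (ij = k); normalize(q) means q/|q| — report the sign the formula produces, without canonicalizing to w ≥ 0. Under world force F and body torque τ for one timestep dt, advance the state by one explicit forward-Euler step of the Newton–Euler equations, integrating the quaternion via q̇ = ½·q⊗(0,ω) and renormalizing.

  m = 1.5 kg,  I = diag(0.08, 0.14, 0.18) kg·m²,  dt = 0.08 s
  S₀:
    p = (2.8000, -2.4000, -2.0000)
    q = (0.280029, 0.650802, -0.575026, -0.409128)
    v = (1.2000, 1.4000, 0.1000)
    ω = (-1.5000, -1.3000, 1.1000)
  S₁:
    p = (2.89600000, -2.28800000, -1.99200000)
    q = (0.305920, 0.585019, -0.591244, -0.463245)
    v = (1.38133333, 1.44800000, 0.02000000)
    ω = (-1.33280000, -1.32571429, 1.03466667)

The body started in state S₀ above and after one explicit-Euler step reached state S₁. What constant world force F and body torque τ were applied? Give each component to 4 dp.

ω₁ − ω₀ = (0.16720000, -0.02571429, -0.06533333)
I·α + gyro = (0.1100, 0.1200, -0.0300)
Δv = v₁−v₀ = (0.18133333, 0.04800000, -0.08000000)
applied force F = (3.4000, 0.9000, -1.5000)

F = (3.4000, 0.9000, -1.5000)
τ = (0.1100, 0.1200, -0.0300)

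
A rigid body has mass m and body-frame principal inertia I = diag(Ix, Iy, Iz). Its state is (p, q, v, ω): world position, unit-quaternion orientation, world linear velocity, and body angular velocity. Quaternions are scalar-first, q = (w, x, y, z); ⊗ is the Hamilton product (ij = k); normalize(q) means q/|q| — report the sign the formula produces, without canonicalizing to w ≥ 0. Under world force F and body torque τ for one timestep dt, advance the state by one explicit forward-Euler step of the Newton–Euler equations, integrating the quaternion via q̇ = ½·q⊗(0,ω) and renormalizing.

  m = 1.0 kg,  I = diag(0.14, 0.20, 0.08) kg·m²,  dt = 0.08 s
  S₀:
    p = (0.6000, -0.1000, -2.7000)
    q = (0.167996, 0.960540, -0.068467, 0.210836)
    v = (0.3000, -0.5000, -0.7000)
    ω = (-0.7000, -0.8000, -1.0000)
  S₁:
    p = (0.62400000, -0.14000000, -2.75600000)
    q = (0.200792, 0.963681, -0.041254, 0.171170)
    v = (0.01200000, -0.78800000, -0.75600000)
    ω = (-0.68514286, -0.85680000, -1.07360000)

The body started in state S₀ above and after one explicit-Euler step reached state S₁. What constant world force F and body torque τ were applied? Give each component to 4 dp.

F = (-3.6000, -3.6000, -0.7000)
τ = (-0.0700, -0.1000, -0.0400)

rate change Δω = (0.01485714, -0.05680000, -0.07360000)
gyro term ω₀×Iω₀ = (-0.0960, 0.0420, 0.0336)
I·α + gyro = (-0.0700, -0.1000, -0.0400)
velocity change Δv = (-0.28800000, -0.28800000, -0.05600000)
applied force F = (-3.6000, -3.6000, -0.7000)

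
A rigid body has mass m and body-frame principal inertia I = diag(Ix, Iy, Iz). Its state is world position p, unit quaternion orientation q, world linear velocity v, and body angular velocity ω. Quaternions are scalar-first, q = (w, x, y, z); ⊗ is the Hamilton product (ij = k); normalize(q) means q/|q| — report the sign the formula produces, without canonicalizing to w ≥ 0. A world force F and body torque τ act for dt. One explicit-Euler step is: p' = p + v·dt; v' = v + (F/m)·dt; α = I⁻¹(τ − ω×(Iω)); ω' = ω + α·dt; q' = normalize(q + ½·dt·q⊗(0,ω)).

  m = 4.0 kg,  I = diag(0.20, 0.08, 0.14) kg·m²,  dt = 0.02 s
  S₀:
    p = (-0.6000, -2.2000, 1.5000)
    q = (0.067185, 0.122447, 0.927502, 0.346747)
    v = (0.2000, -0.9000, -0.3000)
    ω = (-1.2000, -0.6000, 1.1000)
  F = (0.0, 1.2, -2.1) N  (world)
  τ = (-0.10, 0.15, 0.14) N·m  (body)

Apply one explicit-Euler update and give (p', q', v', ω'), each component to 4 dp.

linear accel F/m = (0.0000, 0.3000, -0.5250)
p' = p + v·dt = (-0.5960, -2.2180, 1.4940)
new velocity v' = (0.2000, -0.8940, -0.3105)
precession coupling ω×(Iω) = (-0.0396, -0.0792, -0.0864)
(τ − ω×Iω)/I = (-0.3020, 2.8650, 1.6171)
ω + α·dt = (-1.2060, -0.5427, 1.1323)
Hamilton product q⊗(0,ω) = (0.3220159, 1.1476784, -0.5910991, 1.1134377)
q + ½dt·q⊗(0,ω), renormalized = (0.0704, 0.1339, 0.9215, 0.3578)

p' = (-0.5960, -2.2180, 1.4940)
q' = (0.0704, 0.1339, 0.9215, 0.3578)
v' = (0.2000, -0.8940, -0.3105)
ω' = (-1.2060, -0.5427, 1.1323)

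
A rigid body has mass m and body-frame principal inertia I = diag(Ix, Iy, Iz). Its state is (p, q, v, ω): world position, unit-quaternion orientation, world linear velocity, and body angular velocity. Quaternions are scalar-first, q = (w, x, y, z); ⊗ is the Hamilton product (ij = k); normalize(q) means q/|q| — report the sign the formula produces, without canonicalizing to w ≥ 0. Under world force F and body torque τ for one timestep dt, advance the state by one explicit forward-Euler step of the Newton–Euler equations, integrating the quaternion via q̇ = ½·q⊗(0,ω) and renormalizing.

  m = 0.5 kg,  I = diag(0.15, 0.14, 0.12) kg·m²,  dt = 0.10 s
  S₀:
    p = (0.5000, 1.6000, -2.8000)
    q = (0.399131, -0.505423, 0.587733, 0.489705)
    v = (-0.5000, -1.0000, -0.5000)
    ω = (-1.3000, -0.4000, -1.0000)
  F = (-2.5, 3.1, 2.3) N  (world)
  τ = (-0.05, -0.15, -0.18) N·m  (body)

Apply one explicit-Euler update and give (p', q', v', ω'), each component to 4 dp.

p' = (0.4500, 1.5000, -2.8500)
q' = (0.4011, -0.5490, 0.5208, 0.5162)
v' = (-1.0000, -0.3800, -0.0400)
ω' = (-1.3280, -0.5350, -1.1457)

linear accel F/m = (-5.0000, 6.2000, 4.6000)
new position p' = (0.4500, 1.5000, -2.8500)
new velocity v' = (-1.0000, -0.3800, -0.0400)
α = I⁻¹(τ − ω×Iω) = (-0.2800, -1.3500, -1.4567)
ω' = ω + α·dt = (-1.3280, -0.5350, -1.1457)
2q̇ = q⊗(0,ω) = (0.0677483, -0.9107213, -1.3016919, 0.5670911)
q + ½dt·q⊗(0,ω), renormalized = (0.4011, -0.5490, 0.5208, 0.5162)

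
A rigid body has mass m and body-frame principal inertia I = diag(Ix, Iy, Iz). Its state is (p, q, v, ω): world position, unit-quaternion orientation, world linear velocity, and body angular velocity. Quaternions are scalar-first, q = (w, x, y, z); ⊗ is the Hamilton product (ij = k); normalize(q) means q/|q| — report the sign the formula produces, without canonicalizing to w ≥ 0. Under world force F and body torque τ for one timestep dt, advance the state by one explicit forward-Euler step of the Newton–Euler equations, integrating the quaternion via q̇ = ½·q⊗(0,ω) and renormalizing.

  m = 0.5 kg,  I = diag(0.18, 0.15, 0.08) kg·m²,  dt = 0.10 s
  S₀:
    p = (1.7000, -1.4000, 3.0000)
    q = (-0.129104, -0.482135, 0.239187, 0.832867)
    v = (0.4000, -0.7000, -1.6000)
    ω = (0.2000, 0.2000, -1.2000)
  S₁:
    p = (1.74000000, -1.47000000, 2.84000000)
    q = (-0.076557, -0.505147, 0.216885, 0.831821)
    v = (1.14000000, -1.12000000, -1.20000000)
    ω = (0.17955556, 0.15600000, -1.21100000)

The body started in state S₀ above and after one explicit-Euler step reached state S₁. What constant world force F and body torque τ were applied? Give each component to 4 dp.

F = (3.7000, -2.1000, 2.0000)
τ = (-0.0200, -0.0900, -0.0100)

velocity change Δv = (0.74000000, -0.42000000, 0.40000000)
m·(v₁−v₀)/dt = (3.7000, -2.1000, 2.0000)
rate change Δω = (-0.02044444, -0.04400000, -0.01100000)
gyro term ω₀×Iω₀ = (0.0168, -0.0240, -0.0012)
I·α + gyro = (-0.0200, -0.0900, -0.0100)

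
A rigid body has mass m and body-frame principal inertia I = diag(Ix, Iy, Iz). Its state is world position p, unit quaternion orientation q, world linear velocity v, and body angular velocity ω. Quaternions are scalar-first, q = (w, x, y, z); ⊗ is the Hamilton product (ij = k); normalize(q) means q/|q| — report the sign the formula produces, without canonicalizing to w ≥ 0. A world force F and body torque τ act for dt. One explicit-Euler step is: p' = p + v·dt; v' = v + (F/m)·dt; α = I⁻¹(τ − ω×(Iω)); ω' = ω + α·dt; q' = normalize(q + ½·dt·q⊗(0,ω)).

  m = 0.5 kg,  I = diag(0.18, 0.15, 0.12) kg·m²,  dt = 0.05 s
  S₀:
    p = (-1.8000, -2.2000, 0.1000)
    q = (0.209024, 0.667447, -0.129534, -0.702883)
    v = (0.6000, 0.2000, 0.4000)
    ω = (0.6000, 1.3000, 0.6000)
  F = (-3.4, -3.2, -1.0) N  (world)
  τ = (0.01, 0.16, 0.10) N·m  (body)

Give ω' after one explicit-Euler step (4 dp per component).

precession coupling ω×(Iω) = (-0.0234, 0.0216, -0.0234)
angular accel α = (0.1856, 0.9227, 1.0283)
new body rate ω' = (0.6093, 1.3461, 0.6514)

ω' = (0.6093, 1.3461, 0.6514)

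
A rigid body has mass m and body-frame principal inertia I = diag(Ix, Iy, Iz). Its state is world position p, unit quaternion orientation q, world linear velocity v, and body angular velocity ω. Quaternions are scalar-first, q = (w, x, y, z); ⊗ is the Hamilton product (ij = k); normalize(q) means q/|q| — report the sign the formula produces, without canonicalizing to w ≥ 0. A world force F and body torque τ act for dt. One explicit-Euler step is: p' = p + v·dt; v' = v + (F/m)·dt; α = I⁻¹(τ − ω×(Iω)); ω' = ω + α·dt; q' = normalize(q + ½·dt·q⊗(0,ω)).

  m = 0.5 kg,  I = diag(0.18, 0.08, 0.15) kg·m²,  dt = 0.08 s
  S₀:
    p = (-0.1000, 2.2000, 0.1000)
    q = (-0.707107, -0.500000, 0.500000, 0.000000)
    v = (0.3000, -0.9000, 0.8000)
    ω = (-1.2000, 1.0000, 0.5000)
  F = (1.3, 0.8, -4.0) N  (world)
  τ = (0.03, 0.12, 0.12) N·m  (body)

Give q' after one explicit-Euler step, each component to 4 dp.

q⊗(0,ω) = (-1.1000000, 1.0985284, -0.4571070, -0.2535535)
updated quaternion q' = (-0.7495, -0.4551, 0.4807, -0.0101)

q' = (-0.7495, -0.4551, 0.4807, -0.0101)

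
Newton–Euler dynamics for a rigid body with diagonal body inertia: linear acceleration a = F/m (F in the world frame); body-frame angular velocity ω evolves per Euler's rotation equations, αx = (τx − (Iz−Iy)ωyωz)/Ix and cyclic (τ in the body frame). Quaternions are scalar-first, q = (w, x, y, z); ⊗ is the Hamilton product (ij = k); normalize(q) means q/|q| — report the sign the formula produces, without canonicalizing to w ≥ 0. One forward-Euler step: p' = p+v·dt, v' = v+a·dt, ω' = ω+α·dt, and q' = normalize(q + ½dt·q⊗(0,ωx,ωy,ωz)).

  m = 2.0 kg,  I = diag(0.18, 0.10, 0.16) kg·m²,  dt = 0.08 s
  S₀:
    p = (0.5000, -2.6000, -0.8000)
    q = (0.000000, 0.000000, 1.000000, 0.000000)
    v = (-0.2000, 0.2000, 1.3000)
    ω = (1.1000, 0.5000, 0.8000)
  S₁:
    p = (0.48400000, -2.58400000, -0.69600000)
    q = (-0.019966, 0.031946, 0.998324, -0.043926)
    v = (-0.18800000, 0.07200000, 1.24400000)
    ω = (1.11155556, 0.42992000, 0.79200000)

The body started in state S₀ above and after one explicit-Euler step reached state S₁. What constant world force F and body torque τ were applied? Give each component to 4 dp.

ω₁ − ω₀ = (0.01155556, -0.07008000, -0.00800000)
τ = I·(Δω/dt) + ω₀×(Iω₀) = (0.0500, -0.0700, -0.0600)
v₁ − v₀ = (0.01200000, -0.12800000, -0.05600000)
m·(v₁−v₀)/dt = (0.3000, -3.2000, -1.4000)

F = (0.3000, -3.2000, -1.4000)
τ = (0.0500, -0.0700, -0.0600)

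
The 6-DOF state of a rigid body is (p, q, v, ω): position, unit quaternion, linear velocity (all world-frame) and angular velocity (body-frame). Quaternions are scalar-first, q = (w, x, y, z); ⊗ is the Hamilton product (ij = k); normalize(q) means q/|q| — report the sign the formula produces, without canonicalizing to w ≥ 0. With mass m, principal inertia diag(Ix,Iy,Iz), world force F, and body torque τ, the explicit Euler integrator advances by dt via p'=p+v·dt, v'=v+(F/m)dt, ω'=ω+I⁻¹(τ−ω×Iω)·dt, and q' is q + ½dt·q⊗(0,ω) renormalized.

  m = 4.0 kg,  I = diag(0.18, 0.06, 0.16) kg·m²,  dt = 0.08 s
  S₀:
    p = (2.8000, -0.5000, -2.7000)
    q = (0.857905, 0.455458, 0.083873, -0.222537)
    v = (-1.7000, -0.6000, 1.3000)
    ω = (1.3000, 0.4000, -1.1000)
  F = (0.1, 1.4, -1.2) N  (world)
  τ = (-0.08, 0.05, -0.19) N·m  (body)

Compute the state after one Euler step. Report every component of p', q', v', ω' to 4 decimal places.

p' = (2.6640, -0.5480, -2.5960)
q' = (0.8211, 0.4987, 0.1058, -0.2567)
v' = (-1.6980, -0.5720, 1.2760)
ω' = (1.2840, 0.5048, -1.1638)

a = (0.0250, 0.3500, -0.3000)
p' = p + v·dt = (2.6640, -0.5480, -2.5960)
new velocity v' = (-1.6980, -0.5720, 1.2760)
gyro term ω×Iω = (-0.0440, -0.0286, -0.0624)
(τ − ω×Iω)/I = (-0.2000, 1.3100, -0.7975)
ω + α·dt = (1.2840, 0.5048, -1.1638)
2q̇ = q⊗(0,ω) = (-0.8704353, 1.1120310, 0.5548677, -0.8705472)
q + ½dt·q⊗(0,ω), renormalized = (0.8211, 0.4987, 0.1058, -0.2567)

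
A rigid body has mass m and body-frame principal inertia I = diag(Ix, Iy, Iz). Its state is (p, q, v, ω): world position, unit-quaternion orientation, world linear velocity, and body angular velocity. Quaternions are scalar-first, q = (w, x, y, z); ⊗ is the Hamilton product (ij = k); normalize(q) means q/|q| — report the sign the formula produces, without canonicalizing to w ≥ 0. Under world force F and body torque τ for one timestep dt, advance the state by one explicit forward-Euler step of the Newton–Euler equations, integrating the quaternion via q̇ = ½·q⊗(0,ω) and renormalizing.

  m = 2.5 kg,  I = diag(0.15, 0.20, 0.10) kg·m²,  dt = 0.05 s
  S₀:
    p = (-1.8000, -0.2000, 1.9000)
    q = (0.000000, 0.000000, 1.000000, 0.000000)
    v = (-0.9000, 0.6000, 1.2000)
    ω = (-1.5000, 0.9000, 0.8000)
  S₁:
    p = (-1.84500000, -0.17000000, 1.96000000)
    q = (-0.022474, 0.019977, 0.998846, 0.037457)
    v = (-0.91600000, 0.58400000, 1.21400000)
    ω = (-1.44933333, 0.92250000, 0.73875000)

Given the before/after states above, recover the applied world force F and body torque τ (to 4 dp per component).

F = (-0.8000, -0.8000, 0.7000)
τ = (0.0800, 0.0300, -0.1900)

Δv = v₁−v₀ = (-0.01600000, -0.01600000, 0.01400000)
applied force F = (-0.8000, -0.8000, 0.7000)
Δω = ω₁−ω₀ = (0.05066667, 0.02250000, -0.06125000)
ω₀×(Iω₀) = (-0.0720, -0.0600, -0.0675)
I·α + gyro = (0.0800, 0.0300, -0.1900)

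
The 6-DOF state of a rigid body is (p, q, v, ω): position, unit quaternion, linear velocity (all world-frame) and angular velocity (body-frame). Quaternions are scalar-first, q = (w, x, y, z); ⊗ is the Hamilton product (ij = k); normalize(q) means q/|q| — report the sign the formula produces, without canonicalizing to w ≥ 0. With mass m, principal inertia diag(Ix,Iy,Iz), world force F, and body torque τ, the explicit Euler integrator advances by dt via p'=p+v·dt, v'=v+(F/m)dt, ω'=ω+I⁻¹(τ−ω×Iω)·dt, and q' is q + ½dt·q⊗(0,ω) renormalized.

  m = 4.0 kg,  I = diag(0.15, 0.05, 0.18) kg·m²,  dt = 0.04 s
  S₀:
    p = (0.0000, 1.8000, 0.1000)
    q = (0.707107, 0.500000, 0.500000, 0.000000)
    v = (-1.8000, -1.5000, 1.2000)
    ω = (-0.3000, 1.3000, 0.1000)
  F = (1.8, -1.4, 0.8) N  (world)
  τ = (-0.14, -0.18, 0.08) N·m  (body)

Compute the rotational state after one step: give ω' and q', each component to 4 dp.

gyro term ω×Iω = (0.0169, 0.0009, 0.0390)
angular accel α = (-1.0460, -3.6180, 0.2278)
ω + α·dt = (-0.3418, 1.1553, 0.1091)
Hamilton product q⊗(0,ω) = (-0.5000000, -0.1621321, 0.8692391, 0.8707107)
updated quaternion q' = (0.6969, 0.4966, 0.5172, 0.0174)

ω' = (-0.3418, 1.1553, 0.1091)
q' = (0.6969, 0.4966, 0.5172, 0.0174)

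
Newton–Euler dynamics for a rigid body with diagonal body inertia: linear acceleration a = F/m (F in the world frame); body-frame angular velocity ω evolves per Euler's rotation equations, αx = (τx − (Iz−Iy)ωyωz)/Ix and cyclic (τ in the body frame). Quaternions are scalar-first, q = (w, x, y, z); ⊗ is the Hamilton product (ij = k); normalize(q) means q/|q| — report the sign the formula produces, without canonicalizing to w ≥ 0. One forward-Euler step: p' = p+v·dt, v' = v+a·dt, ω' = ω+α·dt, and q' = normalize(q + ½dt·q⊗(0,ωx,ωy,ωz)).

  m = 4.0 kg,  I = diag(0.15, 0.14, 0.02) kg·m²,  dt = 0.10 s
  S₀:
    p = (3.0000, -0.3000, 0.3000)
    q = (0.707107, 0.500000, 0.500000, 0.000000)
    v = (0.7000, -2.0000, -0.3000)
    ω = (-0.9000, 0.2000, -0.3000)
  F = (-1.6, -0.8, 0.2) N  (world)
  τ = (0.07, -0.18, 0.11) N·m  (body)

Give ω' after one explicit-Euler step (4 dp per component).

ω×(Iω) gyroscopic = (0.0072, 0.0351, 0.0018)
(τ − ω×Iω)/I = (0.4187, -1.5364, 5.4100)
ω + α·dt = (-0.8581, 0.0464, 0.2410)

ω' = (-0.8581, 0.0464, 0.2410)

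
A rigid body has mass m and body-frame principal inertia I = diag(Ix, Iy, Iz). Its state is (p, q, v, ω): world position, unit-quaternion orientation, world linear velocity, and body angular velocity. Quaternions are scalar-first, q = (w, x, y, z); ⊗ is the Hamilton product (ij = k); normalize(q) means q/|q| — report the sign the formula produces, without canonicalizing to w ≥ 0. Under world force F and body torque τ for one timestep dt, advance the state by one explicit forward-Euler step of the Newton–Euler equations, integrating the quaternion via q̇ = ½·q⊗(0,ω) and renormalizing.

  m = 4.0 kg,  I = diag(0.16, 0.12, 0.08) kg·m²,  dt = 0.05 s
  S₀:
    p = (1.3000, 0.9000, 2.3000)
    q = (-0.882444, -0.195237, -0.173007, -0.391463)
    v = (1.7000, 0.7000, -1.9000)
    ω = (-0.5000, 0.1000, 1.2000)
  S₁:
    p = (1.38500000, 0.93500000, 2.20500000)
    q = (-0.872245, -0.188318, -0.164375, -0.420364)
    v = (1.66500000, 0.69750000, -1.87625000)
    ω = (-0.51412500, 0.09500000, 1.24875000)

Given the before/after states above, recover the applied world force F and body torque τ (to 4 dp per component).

v₁ − v₀ = (-0.03500000, -0.00250000, 0.02375000)
applied force F = (-2.8000, -0.2000, 1.9000)
ω₁ − ω₀ = (-0.01412500, -0.00500000, 0.04875000)
τ = I·(Δω/dt) + ω₀×(Iω₀) = (-0.0500, -0.0600, 0.0800)

F = (-2.8000, -0.2000, 1.9000)
τ = (-0.0500, -0.0600, 0.0800)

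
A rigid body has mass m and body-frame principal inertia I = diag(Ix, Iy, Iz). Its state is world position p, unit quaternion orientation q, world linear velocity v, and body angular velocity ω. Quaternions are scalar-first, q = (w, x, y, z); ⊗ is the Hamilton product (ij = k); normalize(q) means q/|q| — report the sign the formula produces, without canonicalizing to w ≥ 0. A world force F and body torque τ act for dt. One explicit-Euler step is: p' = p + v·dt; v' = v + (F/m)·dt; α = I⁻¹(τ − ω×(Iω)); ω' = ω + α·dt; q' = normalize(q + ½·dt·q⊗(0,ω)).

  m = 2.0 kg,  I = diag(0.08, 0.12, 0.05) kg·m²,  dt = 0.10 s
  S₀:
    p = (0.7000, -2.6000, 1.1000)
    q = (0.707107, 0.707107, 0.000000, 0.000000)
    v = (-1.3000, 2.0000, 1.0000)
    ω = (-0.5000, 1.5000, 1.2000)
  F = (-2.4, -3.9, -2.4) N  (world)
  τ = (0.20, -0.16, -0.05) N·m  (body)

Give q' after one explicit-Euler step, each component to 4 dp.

q' = (0.7212, 0.6861, 0.0106, 0.0950)

q⊗(0,ω) = (0.3535535, -0.3535535, 0.2121321, 1.9091889)
updated quaternion q' = (0.7212, 0.6861, 0.0106, 0.0950)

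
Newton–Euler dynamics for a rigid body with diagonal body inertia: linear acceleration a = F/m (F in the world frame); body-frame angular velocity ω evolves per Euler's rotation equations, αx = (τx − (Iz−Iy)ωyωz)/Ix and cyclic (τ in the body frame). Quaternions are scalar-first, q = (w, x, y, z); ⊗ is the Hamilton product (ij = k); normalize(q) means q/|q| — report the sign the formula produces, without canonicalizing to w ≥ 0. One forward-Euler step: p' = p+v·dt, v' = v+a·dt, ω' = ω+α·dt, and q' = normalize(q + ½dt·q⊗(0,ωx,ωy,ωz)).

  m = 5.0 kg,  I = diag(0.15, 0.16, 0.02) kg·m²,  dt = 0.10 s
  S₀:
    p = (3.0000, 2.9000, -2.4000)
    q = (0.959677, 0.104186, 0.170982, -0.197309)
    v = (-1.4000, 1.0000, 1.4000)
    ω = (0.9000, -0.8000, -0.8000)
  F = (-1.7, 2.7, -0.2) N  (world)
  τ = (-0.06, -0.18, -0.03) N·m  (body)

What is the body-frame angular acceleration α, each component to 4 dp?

α = (0.1973, -0.5400, -1.1400)

gyro term ω×Iω = (-0.0896, -0.0936, -0.0072)
α = I⁻¹(τ − ω×Iω) = (0.1973, -0.5400, -1.1400)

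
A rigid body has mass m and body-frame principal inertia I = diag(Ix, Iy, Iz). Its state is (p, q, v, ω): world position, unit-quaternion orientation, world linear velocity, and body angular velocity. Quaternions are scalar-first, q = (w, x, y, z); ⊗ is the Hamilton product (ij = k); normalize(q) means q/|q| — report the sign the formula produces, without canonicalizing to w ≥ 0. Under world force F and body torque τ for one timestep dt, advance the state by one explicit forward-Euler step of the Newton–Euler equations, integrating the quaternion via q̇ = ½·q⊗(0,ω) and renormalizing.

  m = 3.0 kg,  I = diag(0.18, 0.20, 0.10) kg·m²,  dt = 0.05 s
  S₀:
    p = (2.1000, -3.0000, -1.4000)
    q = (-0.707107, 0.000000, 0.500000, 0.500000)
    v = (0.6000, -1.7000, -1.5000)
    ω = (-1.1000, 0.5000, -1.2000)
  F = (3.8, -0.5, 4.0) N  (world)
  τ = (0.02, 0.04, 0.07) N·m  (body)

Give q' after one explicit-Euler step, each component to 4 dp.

q' = (-0.6977, -0.0018, 0.4770, 0.5345)

q⊗(0,ω) = (0.3500000, -0.0721823, -0.9035535, 1.3985284)
q + ½dt·q⊗(0,ω), renormalized = (-0.6977, -0.0018, 0.4770, 0.5345)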